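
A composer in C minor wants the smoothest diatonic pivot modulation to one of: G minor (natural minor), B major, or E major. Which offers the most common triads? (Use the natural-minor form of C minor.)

G minor

Triads of C minor (natural minor): C minor (i), D diminished (ii°), Eb major (III), F minor (iv), G minor (v), Ab major (VI), Bb major (VII).
G minor (natural minor) shares 4: Cm, Eb, Gm, Bb.
B major shares 0: none.
E major shares 0: none.
The most common triads (4) are shared with G minor.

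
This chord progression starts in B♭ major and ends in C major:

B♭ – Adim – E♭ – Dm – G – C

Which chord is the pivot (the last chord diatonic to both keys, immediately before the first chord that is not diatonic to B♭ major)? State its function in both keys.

Dm — iii in B♭ major, ii in C major

Chords diatonic to B♭ major: B♭, Cm, Dm, E♭, F, Gm, Adim.
Reading the progression, the first chord not in that set is G, so the modulation leaves B♭ major there.
The chord immediately before G is Dm, which is diatonic to both keys: iii in B♭ major and ii in C major.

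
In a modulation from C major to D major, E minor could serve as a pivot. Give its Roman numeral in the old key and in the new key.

The scale of C major is C D E F G A B; E is degree 3, and the triad built there (E-G-B) is minor, so it is iii.
The scale of D major is D E F♯ G A B C♯; E is degree 2, and the triad built there (E-G-B) is minor, so it is ii.

iii in C major; ii in D major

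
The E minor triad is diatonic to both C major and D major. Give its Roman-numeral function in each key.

iii in C major; ii in D major

The scale of C major is C D E F G A B; E is degree 3, and the triad built there (E-G-B) is minor, so it is iii.
The scale of D major is D E F# G A B C#; E is degree 2, and the triad built there (E-G-B) is minor, so it is ii.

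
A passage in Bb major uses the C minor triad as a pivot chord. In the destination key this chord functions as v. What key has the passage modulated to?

The numeral v denotes a minor triad on scale degree 5. With C on degree 5, the tonic of the new key is F.
Degree 5 carries a minor triad in natural-minor keys, so the destination is F minor.
Check: the diatonic triads of F minor (natural minor) are Fm (i), Gdim (ii°), Ab (III), Bbm (iv), Cm (v), Db (VI), Eb (VII) — C minor is indeed v.

F minor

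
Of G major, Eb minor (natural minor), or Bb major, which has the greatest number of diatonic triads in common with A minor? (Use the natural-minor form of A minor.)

G major

Triads of A minor (natural minor): Am (i), Bdim (ii°), C (III), Dm (iv), Em (v), F (VI), G (VII).
G major shares 4: Am, C, Em, G.
Eb minor (natural minor) shares 0: none.
Bb major shares 2: Dm, F.
The most common triads (4) are shared with G major.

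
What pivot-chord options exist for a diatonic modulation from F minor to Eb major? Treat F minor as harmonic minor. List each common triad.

Fm

Triads in F minor (harmonic minor): F minor (i), G diminished (ii°), Ab augmented (III+), Bb minor (iv), C major (V), Db major (VI), E diminished (vii°).
Triads in Eb major: Eb major (I), F minor (ii), G minor (iii), Ab major (IV), Bb major (V), C minor (vi), D diminished (vii°).
Shared triads with their functions: F minor (i in F minor, ii in Eb major).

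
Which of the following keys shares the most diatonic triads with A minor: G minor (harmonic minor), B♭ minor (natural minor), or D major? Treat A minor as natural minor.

Triads of A minor (natural minor): A minor (i), B diminished (ii°), C major (III), D minor (iv), E minor (v), F major (VI), G major (VII).
G minor (harmonic minor) shares 0: none.
B♭ minor (natural minor) shares 0: none.
D major shares 2: Em, G.
The most common triads (2) are shared with D major.

D major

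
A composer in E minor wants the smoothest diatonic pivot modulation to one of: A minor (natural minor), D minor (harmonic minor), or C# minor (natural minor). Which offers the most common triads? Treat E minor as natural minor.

Triads of E minor (natural minor): E minor (i), F# diminished (ii°), G major (III), A minor (iv), B minor (v), C major (VI), D major (VII).
A minor (natural minor) shares 4: Em, G, Am, C.
D minor (harmonic minor) shares 0: none.
C# minor (natural minor) shares 0: none.
The most common triads (4) are shared with A minor.

A minor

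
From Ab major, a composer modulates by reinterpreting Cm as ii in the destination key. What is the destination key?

The numeral ii denotes a minor triad on scale degree 2. With C on degree 2, the tonic of the new key is Bb.
Degree 2 carries a minor triad in major keys, so the destination is Bb major.
Check: the diatonic triads of Bb major are Bb (I), Cm (ii), Dm (iii), Eb (IV), F (V), Gm (vi), Adim (vii°) — Cm is indeed ii.

Bb major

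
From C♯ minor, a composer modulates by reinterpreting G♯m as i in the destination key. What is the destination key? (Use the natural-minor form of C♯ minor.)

G♯ minor

The numeral i denotes a minor triad on scale degree 1. With G♯ on degree 1, the tonic of the new key is G♯.
Degree 1 carries a minor triad in minor keys, so the destination is G♯ minor.
Check: the diatonic triads of G♯ minor (natural minor) are G♯m (i), A♯dim (ii°), B (III), C♯m (iv), D♯m (v), E (VI), F♯ (VII) — G♯m is indeed i.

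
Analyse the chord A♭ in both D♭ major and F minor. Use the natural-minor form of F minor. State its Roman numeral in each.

The scale of D♭ major is D♭ E♭ F G♭ A♭ B♭ C; A♭ is degree 5, and the triad built there (A♭-C-E♭) is major, so it is V.
The scale of F minor (natural minor) is F G A♭ B♭ C D♭ E♭; A♭ is degree 3, and the triad built there (A♭-C-E♭) is major, so it is III.

V in D♭ major; III in F minor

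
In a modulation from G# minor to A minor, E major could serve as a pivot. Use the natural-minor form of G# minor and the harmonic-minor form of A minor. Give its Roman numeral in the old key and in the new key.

The scale of G# minor (natural minor) is G# A# B C# D# E F#; E is degree 6, and the triad built there (E-G#-B) is major, so it is VI.
The scale of A minor (harmonic minor) is A B C D E F G#; E is degree 5, and the triad built there (E-G#-B) is major, so it is V.

VI in G# minor; V in A minor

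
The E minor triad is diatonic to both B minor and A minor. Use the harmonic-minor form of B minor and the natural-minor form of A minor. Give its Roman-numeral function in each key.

The scale of B minor (harmonic minor) is B C# D E F# G A#; E is degree 4, and the triad built there (E-G-B) is minor, so it is iv.
The scale of A minor (natural minor) is A B C D E F G; E is degree 5, and the triad built there (E-G-B) is minor, so it is v.

iv in B minor; v in A minor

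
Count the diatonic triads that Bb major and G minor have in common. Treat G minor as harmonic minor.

4

Diatonic triads of Bb major: Bb (I), Cm (ii), Dm (iii), Eb (IV), F (V), Gm (vi), Adim (vii°).
Diatonic triads of G minor (harmonic minor): Gm (i), Adim (ii°), Bbaug (III+), Cm (iv), D (V), Eb (VI), F#dim (vii°).
Matching root and quality in both lists: Cm, Eb, Gm, Adim.
That gives 4 common triads.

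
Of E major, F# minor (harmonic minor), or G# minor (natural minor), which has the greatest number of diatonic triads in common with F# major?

G# minor

Triads of F# major: F# (I), G#m (ii), A#m (iii), B (IV), C# (V), D#m (vi), E#dim (vii°).
E major shares 2: G#m, B.
F# minor (harmonic minor) shares 2: C#, E#dim.
G# minor (natural minor) shares 4: F#, G#m, B, D#m.
The most common triads (4) are shared with G# minor.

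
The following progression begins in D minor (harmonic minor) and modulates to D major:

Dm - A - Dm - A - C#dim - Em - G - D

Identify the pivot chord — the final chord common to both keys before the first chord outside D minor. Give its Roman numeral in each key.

Chords diatonic to D minor: Dm, Edim, Faug, Gm, A, Bb, C#dim.
Reading the progression, the first chord not in that set is Em, so the modulation leaves D minor there.
The chord immediately before Em is C#dim, which is diatonic to both keys: vii° in D minor and vii° in D major.

C#dim — vii° in D minor, vii° in D major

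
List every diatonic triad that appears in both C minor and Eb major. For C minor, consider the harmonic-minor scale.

Cm, Ddim, Fm, Ab

Triads in C minor (harmonic minor): Cm (i), Ddim (ii°), Ebaug (III+), Fm (iv), G (V), Ab (VI), Bdim (vii°).
Triads in Eb major: Eb (I), Fm (ii), Gm (iii), Ab (IV), Bb (V), Cm (vi), Ddim (vii°).
Shared triads with their functions: Cm (i in C minor, vi in Eb major); Ddim (ii° in C minor, vii° in Eb major); Fm (iv in C minor, ii in Eb major); Ab (VI in C minor, IV in Eb major).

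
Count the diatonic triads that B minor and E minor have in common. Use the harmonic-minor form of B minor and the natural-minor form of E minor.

3

Diatonic triads of B minor (harmonic minor): Bm (i), C#dim (ii°), Daug (III+), Em (iv), F# (V), G (VI), A#dim (vii°).
Diatonic triads of E minor (natural minor): Em (i), F#dim (ii°), G (III), Am (iv), Bm (v), C (VI), D (VII).
Matching root and quality in both lists: Bm, Em, G.
That gives 3 common triads.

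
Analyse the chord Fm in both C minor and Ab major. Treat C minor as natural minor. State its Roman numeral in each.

The scale of C minor (natural minor) is C D Eb F G Ab Bb; F is degree 4, and the triad built there (F-Ab-C) is minor, so it is iv.
The scale of Ab major is Ab Bb C Db Eb F G; F is degree 6, and the triad built there (F-Ab-C) is minor, so it is vi.

iv in C minor; vi in Ab major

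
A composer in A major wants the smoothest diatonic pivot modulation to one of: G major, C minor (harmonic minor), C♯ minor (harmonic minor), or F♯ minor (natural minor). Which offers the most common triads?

Triads of A major: A major (I), B minor (ii), C♯ minor (iii), D major (IV), E major (V), F♯ minor (vi), G♯ diminished (vii°).
G major shares 2: Bm, D.
C minor (harmonic minor) shares 0: none.
C♯ minor (harmonic minor) shares 3: A, C♯m, F♯m.
F♯ minor (natural minor) shares 7: A, Bm, C♯m, D, E, F♯m, G♯dim.
The most common triads (7) are shared with F♯ minor.

F♯ minor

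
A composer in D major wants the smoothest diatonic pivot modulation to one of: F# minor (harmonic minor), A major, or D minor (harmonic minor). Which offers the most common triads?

A major

Triads of D major: D (I), Em (ii), F#m (iii), G (IV), A (V), Bm (vi), C#dim (vii°).
F# minor (harmonic minor) shares 3: D, F#m, Bm.
A major shares 4: D, F#m, A, Bm.
D minor (harmonic minor) shares 2: A, C#dim.
The most common triads (4) are shared with A major.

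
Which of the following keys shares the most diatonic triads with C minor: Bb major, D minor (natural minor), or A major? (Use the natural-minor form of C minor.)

Triads of C minor (natural minor): C minor (i), D diminished (ii°), Eb major (III), F minor (iv), G minor (v), Ab major (VI), Bb major (VII).
Bb major shares 4: Cm, Eb, Gm, Bb.
D minor (natural minor) shares 2: Gm, Bb.
A major shares 0: none.
The most common triads (4) are shared with Bb major.

Bb major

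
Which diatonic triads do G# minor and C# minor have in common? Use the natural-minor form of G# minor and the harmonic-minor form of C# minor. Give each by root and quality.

C#m

Triads in G# minor (natural minor): G#m (i), A#dim (ii°), B (III), C#m (iv), D#m (v), E (VI), F# (VII).
Triads in C# minor (harmonic minor): C#m (i), D#dim (ii°), Eaug (III+), F#m (iv), G# (V), A (VI), B#dim (vii°).
Shared triads with their functions: C#m (iv in G# minor, i in C# minor).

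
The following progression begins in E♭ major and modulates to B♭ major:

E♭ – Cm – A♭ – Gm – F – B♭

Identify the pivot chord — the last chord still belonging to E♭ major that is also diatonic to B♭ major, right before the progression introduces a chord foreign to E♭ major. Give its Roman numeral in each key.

Gm — iii in E♭ major, vi in B♭ major

Chords diatonic to E♭ major: E♭, Fm, Gm, A♭, B♭, Cm, Ddim.
Reading the progression, the first chord not in that set is F, so the modulation leaves E♭ major there.
The chord immediately before F is Gm, which is diatonic to both keys: iii in E♭ major and vi in B♭ major.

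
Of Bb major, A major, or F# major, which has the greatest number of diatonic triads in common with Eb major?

Triads of Eb major: Eb major (I), F minor (ii), G minor (iii), Ab major (IV), Bb major (V), C minor (vi), D diminished (vii°).
Bb major shares 4: Eb, Gm, Bb, Cm.
A major shares 0: none.
F# major shares 0: none.
The most common triads (4) are shared with Bb major.

Bb major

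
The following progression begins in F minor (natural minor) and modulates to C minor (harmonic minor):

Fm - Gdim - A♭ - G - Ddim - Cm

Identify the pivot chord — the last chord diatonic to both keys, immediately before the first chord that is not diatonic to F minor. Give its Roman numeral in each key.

Chords diatonic to F minor: Fm, Gdim, A♭, B♭m, Cm, D♭, E♭.
Reading the progression, the first chord not in that set is G, so the modulation leaves F minor there.
The chord immediately before G is A♭, which is diatonic to both keys: III in F minor and VI in C minor.

A♭ — III in F minor, VI in C minor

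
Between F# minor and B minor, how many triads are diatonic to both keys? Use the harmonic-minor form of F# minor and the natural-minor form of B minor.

3

Diatonic triads of F# minor (harmonic minor): F#m (i), G#dim (ii°), Aaug (III+), Bm (iv), C# (V), D (VI), E#dim (vii°).
Diatonic triads of B minor (natural minor): Bm (i), C#dim (ii°), D (III), Em (iv), F#m (v), G (VI), A (VII).
Matching root and quality in both lists: F#m, Bm, D.
That gives 3 common triads.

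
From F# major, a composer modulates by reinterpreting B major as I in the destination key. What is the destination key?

B major

The numeral I denotes a major triad on scale degree 1. With B on degree 1, the tonic of the new key is B.
Degree 1 carries a major triad in major keys, so the destination is B major.
Check: the diatonic triads of B major are B (I), C#m (ii), D#m (iii), E (IV), F# (V), G#m (vi), A#dim (vii°) — B major is indeed I.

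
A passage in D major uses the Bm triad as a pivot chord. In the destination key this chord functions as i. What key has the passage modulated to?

B minor

The numeral i denotes a minor triad on scale degree 1. With B on degree 1, the tonic of the new key is B.
Degree 1 carries a minor triad in minor keys, so the destination is B minor.
Check: the diatonic triads of B minor (natural minor) are Bm (i), C♯dim (ii°), D (III), Em (iv), F♯m (v), G (VI), A (VII) — Bm is indeed i.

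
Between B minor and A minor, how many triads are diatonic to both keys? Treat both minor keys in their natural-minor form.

Diatonic triads of B minor (natural minor): Bm (i), C#dim (ii°), D (III), Em (iv), F#m (v), G (VI), A (VII).
Diatonic triads of A minor (natural minor): Am (i), Bdim (ii°), C (III), Dm (iv), Em (v), F (VI), G (VII).
Matching root and quality in both lists: Em, G.
That gives 2 common triads.

2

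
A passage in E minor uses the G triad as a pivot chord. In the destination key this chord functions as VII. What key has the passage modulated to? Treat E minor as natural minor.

A minor

The numeral VII denotes a major triad on scale degree 7. With G on degree 7, the tonic of the new key is A.
Degree 7 carries a major triad in natural-minor keys, so the destination is A minor.
Check: the diatonic triads of A minor (natural minor) are Am (i), Bdim (ii°), C (III), Dm (iv), Em (v), F (VI), G (VII) — G is indeed VII.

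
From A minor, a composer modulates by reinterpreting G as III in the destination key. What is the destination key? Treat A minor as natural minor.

E minor

The numeral III denotes a major triad on scale degree 3. With G on degree 3, the tonic of the new key is E.
Degree 3 carries a major triad in natural-minor keys, so the destination is E minor.
Check: the diatonic triads of E minor (natural minor) are Em (i), F#dim (ii°), G (III), Am (iv), Bm (v), C (VI), D (VII) — G is indeed III.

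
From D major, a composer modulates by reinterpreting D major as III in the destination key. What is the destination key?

The numeral III denotes a major triad on scale degree 3. With D on degree 3, the tonic of the new key is B.
Degree 3 carries a major triad in natural-minor keys, so the destination is B minor.
Check: the diatonic triads of B minor (natural minor) are Bm (i), C#dim (ii°), D (III), Em (iv), F#m (v), G (VI), A (VII) — D major is indeed III.

B minor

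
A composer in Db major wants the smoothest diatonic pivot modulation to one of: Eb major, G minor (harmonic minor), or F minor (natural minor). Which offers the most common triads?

F minor

Triads of Db major: Db major (I), Eb minor (ii), F minor (iii), Gb major (IV), Ab major (V), Bb minor (vi), C diminished (vii°).
Eb major shares 2: Fm, Ab.
G minor (harmonic minor) shares 0: none.
F minor (natural minor) shares 4: Db, Fm, Ab, Bbm.
The most common triads (4) are shared with F minor.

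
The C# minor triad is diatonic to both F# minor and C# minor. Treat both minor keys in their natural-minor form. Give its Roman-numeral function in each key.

v in F# minor; i in C# minor

The scale of F# minor (natural minor) is F# G# A B C# D E; C# is degree 5, and the triad built there (C#-E-G#) is minor, so it is v.
The scale of C# minor (natural minor) is C# D# E F# G# A B; C# is degree 1, and the triad built there (C#-E-G#) is minor, so it is i.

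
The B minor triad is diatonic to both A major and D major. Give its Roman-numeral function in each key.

ii in A major; vi in D major

The scale of A major is A B C# D E F# G#; B is degree 2, and the triad built there (B-D-F#) is minor, so it is ii.
The scale of D major is D E F# G A B C#; B is degree 6, and the triad built there (B-D-F#) is minor, so it is vi.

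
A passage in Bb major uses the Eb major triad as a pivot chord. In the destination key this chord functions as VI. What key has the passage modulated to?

The numeral VI denotes a major triad on scale degree 6. With Eb on degree 6, the tonic of the new key is G.
Degree 6 carries a major triad in minor keys, so the destination is G minor.
Check: the diatonic triads of G minor (natural minor) are Gm (i), Adim (ii°), Bb (III), Cm (iv), Dm (v), Eb (VI), F (VII) — Eb major is indeed VI.

G minor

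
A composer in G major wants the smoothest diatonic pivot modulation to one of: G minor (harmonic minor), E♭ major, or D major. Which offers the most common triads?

D major

Triads of G major: G major (I), A minor (ii), B minor (iii), C major (IV), D major (V), E minor (vi), F♯ diminished (vii°).
G minor (harmonic minor) shares 2: D, F♯dim.
E♭ major shares 0: none.
D major shares 4: G, Bm, D, Em.
The most common triads (4) are shared with D major.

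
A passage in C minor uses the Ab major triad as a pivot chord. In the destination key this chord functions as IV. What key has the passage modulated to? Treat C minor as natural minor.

Eb major

The numeral IV denotes a major triad on scale degree 4. With Ab on degree 4, the tonic of the new key is Eb.
Degree 4 carries a major triad in major keys, so the destination is Eb major.
Check: the diatonic triads of Eb major are Eb (I), Fm (ii), Gm (iii), Ab (IV), Bb (V), Cm (vi), Ddim (vii°) — Ab major is indeed IV.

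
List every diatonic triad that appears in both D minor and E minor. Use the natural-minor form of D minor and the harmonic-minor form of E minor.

Am, C

Triads in D minor (natural minor): D minor (i), E diminished (ii°), F major (III), G minor (iv), A minor (v), Bb major (VI), C major (VII).
Triads in E minor (harmonic minor): E minor (i), F# diminished (ii°), G augmented (III+), A minor (iv), B major (V), C major (VI), D# diminished (vii°).
Shared triads with their functions: A minor (v in D minor, iv in E minor); C major (VII in D minor, VI in E minor).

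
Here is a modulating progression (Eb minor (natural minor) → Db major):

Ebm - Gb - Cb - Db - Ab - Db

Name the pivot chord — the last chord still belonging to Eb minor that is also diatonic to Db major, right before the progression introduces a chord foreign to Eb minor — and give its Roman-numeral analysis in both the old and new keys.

Chords diatonic to Eb minor: Ebm, Fdim, Gb, Abm, Bbm, Cb, Db.
Reading the progression, the first chord not in that set is Ab, so the modulation leaves Eb minor there.
The chord immediately before Ab is Db, which is diatonic to both keys: VII in Eb minor and I in Db major.

Db — VII in Eb minor, I in Db major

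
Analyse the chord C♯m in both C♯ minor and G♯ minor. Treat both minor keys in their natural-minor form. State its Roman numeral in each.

The scale of C♯ minor (natural minor) is C♯ D♯ E F♯ G♯ A B; C♯ is degree 1, and the triad built there (C♯-E-G♯) is minor, so it is i.
The scale of G♯ minor (natural minor) is G♯ A♯ B C♯ D♯ E F♯; C♯ is degree 4, and the triad built there (C♯-E-G♯) is minor, so it is iv.

i in C♯ minor; iv in G♯ minor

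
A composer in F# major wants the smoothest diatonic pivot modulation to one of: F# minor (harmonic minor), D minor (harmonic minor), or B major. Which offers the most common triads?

B major

Triads of F# major: F# major (I), G# minor (ii), A# minor (iii), B major (IV), C# major (V), D# minor (vi), E# diminished (vii°).
F# minor (harmonic minor) shares 2: C#, E#dim.
D minor (harmonic minor) shares 0: none.
B major shares 4: F#, G#m, B, D#m.
The most common triads (4) are shared with B major.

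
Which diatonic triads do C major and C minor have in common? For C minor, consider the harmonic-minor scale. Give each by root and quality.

Triads in C major: C (I), Dm (ii), Em (iii), F (IV), G (V), Am (vi), Bdim (vii°).
Triads in C minor (harmonic minor): Cm (i), Ddim (ii°), Ebaug (III+), Fm (iv), G (V), Ab (VI), Bdim (vii°).
Shared triads with their functions: G (V in C major, V in C minor); Bdim (vii° in C major, vii° in C minor).

G, Bdim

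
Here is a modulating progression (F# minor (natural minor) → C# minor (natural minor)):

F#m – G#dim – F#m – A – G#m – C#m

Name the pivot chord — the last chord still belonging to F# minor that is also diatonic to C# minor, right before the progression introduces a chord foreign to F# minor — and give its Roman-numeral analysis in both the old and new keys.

Chords diatonic to F# minor: F#m, G#dim, A, Bm, C#m, D, E.
Reading the progression, the first chord not in that set is G#m, so the modulation leaves F# minor there.
The chord immediately before G#m is A, which is diatonic to both keys: III in F# minor and VI in C# minor.

A — III in F# minor, VI in C# minor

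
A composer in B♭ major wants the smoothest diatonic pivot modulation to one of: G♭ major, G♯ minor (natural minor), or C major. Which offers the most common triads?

Triads of B♭ major: B♭ (I), Cm (ii), Dm (iii), E♭ (IV), F (V), Gm (vi), Adim (vii°).
G♭ major shares 0: none.
G♯ minor (natural minor) shares 0: none.
C major shares 2: Dm, F.
The most common triads (2) are shared with C major.

C major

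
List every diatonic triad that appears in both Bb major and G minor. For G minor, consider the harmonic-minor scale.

Triads in Bb major: Bb major (I), C minor (ii), D minor (iii), Eb major (IV), F major (V), G minor (vi), A diminished (vii°).
Triads in G minor (harmonic minor): G minor (i), A diminished (ii°), Bb augmented (III+), C minor (iv), D major (V), Eb major (VI), F# diminished (vii°).
Shared triads with their functions: C minor (ii in Bb major, iv in G minor); Eb major (IV in Bb major, VI in G minor); G minor (vi in Bb major, i in G minor); A diminished (vii° in Bb major, ii° in G minor).

Cm, Eb, Gm, Adim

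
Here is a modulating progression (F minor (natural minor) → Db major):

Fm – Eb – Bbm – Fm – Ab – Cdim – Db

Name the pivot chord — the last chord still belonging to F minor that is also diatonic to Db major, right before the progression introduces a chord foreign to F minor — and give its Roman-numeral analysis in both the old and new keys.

Ab — III in F minor, V in Db major

Chords diatonic to F minor: Fm, Gdim, Ab, Bbm, Cm, Db, Eb.
Reading the progression, the first chord not in that set is Cdim, so the modulation leaves F minor there.
The chord immediately before Cdim is Ab, which is diatonic to both keys: III in F minor and V in Db major.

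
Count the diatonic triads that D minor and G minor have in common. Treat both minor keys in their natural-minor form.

4

Diatonic triads of D minor (natural minor): Dm (i), Edim (ii°), F (III), Gm (iv), Am (v), Bb (VI), C (VII).
Diatonic triads of G minor (natural minor): Gm (i), Adim (ii°), Bb (III), Cm (iv), Dm (v), Eb (VI), F (VII).
Matching root and quality in both lists: Dm, F, Gm, Bb.
That gives 4 common triads.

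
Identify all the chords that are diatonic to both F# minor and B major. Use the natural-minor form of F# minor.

Triads in F# minor (natural minor): F#m (i), G#dim (ii°), A (III), Bm (iv), C#m (v), D (VI), E (VII).
Triads in B major: B (I), C#m (ii), D#m (iii), E (IV), F# (V), G#m (vi), A#dim (vii°).
Shared triads with their functions: C#m (v in F# minor, ii in B major); E (VII in F# minor, IV in B major).

C#m, E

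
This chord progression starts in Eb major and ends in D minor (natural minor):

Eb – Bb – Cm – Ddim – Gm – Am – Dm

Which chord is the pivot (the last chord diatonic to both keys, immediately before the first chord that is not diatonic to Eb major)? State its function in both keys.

Chords diatonic to Eb major: Eb, Fm, Gm, Ab, Bb, Cm, Ddim.
Reading the progression, the first chord not in that set is Am, so the modulation leaves Eb major there.
The chord immediately before Am is Gm, which is diatonic to both keys: iii in Eb major and iv in D minor.

Gm — iii in Eb major, iv in D minor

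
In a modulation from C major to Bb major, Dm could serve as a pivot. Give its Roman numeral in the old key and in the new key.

ii in C major; iii in Bb major

The scale of C major is C D E F G A B; D is degree 2, and the triad built there (D-F-A) is minor, so it is ii.
The scale of Bb major is Bb C D Eb F G A; D is degree 3, and the triad built there (D-F-A) is minor, so it is iii.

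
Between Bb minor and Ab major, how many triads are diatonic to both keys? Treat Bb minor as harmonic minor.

1

Diatonic triads of Bb minor (harmonic minor): Bbm (i), Cdim (ii°), Dbaug (III+), Ebm (iv), F (V), Gb (VI), Adim (vii°).
Diatonic triads of Ab major: Ab (I), Bbm (ii), Cm (iii), Db (IV), Eb (V), Fm (vi), Gdim (vii°).
Matching root and quality in both lists: Bbm.
That gives 1 common triad.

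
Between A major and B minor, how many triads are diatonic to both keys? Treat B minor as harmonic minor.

1

Diatonic triads of A major: A (I), Bm (ii), C#m (iii), D (IV), E (V), F#m (vi), G#dim (vii°).
Diatonic triads of B minor (harmonic minor): Bm (i), C#dim (ii°), Daug (III+), Em (iv), F# (V), G (VI), A#dim (vii°).
Matching root and quality in both lists: Bm.
That gives 1 common triad.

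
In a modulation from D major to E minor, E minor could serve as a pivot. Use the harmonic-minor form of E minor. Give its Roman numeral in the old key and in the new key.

The scale of D major is D E F# G A B C#; E is degree 2, and the triad built there (E-G-B) is minor, so it is ii.
The scale of E minor (harmonic minor) is E F# G A B C D#; E is degree 1, and the triad built there (E-G-B) is minor, so it is i.

ii in D major; i in E minor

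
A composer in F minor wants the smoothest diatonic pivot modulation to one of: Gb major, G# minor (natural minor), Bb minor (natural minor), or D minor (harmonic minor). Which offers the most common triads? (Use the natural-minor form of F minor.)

Triads of F minor (natural minor): Fm (i), Gdim (ii°), Ab (III), Bbm (iv), Cm (v), Db (VI), Eb (VII).
Gb major shares 2: Bbm, Db.
G# minor (natural minor) shares 0: none.
Bb minor (natural minor) shares 4: Fm, Ab, Bbm, Db.
D minor (harmonic minor) shares 0: none.
The most common triads (4) are shared with Bb minor.

Bb minor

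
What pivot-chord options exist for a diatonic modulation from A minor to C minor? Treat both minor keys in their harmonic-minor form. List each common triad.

Triads in A minor (harmonic minor): A minor (i), B diminished (ii°), C augmented (III+), D minor (iv), E major (V), F major (VI), G# diminished (vii°).
Triads in C minor (harmonic minor): C minor (i), D diminished (ii°), Eb augmented (III+), F minor (iv), G major (V), Ab major (VI), B diminished (vii°).
Shared triads with their functions: B diminished (ii° in A minor, vii° in C minor).

Bdim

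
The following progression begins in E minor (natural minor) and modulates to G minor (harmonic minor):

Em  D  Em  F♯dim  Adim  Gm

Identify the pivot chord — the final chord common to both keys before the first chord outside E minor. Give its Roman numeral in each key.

F♯dim — ii° in E minor, vii° in G minor

Chords diatonic to E minor: Em, F♯dim, G, Am, Bm, C, D.
Reading the progression, the first chord not in that set is Adim, so the modulation leaves E minor there.
The chord immediately before Adim is F♯dim, which is diatonic to both keys: ii° in E minor and vii° in G minor.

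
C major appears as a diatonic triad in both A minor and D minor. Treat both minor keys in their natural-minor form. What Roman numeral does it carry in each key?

III in A minor; VII in D minor

The scale of A minor (natural minor) is A B C D E F G; C is degree 3, and the triad built there (C-E-G) is major, so it is III.
The scale of D minor (natural minor) is D E F G A B♭ C; C is degree 7, and the triad built there (C-E-G) is major, so it is VII.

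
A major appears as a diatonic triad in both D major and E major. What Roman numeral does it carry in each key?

The scale of D major is D E F# G A B C#; A is degree 5, and the triad built there (A-C#-E) is major, so it is V.
The scale of E major is E F# G# A B C# D#; A is degree 4, and the triad built there (A-C#-E) is major, so it is IV.

V in D major; IV in E major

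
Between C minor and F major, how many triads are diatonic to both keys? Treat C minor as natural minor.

Diatonic triads of C minor (natural minor): Cm (i), Ddim (ii°), E♭ (III), Fm (iv), Gm (v), A♭ (VI), B♭ (VII).
Diatonic triads of F major: F (I), Gm (ii), Am (iii), B♭ (IV), C (V), Dm (vi), Edim (vii°).
Matching root and quality in both lists: Gm, B♭.
That gives 2 common triads.

2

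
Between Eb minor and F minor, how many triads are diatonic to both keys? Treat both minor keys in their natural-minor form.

Diatonic triads of Eb minor (natural minor): Eb minor (i), F diminished (ii°), Gb major (III), Ab minor (iv), Bb minor (v), Cb major (VI), Db major (VII).
Diatonic triads of F minor (natural minor): F minor (i), G diminished (ii°), Ab major (III), Bb minor (iv), C minor (v), Db major (VI), Eb major (VII).
Matching root and quality in both lists: Bb minor, Db major.
That gives 2 common triads.

2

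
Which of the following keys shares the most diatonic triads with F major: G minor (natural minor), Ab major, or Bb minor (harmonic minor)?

G minor

Triads of F major: F (I), Gm (ii), Am (iii), Bb (IV), C (V), Dm (vi), Edim (vii°).
G minor (natural minor) shares 4: F, Gm, Bb, Dm.
Ab major shares 0: none.
Bb minor (harmonic minor) shares 1: F.
The most common triads (4) are shared with G minor.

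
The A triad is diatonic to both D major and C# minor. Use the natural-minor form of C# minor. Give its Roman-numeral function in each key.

V in D major; VI in C# minor

The scale of D major is D E F# G A B C#; A is degree 5, and the triad built there (A-C#-E) is major, so it is V.
The scale of C# minor (natural minor) is C# D# E F# G# A B; A is degree 6, and the triad built there (A-C#-E) is major, so it is VI.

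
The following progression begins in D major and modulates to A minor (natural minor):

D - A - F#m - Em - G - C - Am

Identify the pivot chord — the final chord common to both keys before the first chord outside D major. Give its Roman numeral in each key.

G — IV in D major, VII in A minor

Chords diatonic to D major: D, Em, F#m, G, A, Bm, C#dim.
Reading the progression, the first chord not in that set is C, so the modulation leaves D major there.
The chord immediately before C is G, which is diatonic to both keys: IV in D major and VII in A minor.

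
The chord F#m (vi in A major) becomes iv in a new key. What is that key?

The numeral iv denotes a minor triad on scale degree 4. With F# on degree 4, the tonic of the new key is C#.
Degree 4 carries a minor triad in minor keys, so the destination is C# minor.
Check: the diatonic triads of C# minor (natural minor) are C#m (i), D#dim (ii°), E (III), F#m (iv), G#m (v), A (VI), B (VII) — F#m is indeed iv.

C# minor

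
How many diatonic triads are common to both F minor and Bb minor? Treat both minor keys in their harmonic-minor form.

Diatonic triads of F minor (harmonic minor): Fm (i), Gdim (ii°), Abaug (III+), Bbm (iv), C (V), Db (VI), Edim (vii°).
Diatonic triads of Bb minor (harmonic minor): Bbm (i), Cdim (ii°), Dbaug (III+), Ebm (iv), F (V), Gb (VI), Adim (vii°).
Matching root and quality in both lists: Bbm.
That gives 1 common triad.

1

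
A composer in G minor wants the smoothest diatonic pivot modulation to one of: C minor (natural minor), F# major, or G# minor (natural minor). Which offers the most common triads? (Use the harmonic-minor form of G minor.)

Triads of G minor (harmonic minor): G minor (i), A diminished (ii°), Bb augmented (III+), C minor (iv), D major (V), Eb major (VI), F# diminished (vii°).
C minor (natural minor) shares 3: Gm, Cm, Eb.
F# major shares 0: none.
G# minor (natural minor) shares 0: none.
The most common triads (3) are shared with C minor.

C minor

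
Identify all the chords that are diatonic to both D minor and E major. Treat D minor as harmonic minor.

Triads in D minor (harmonic minor): Dm (i), Edim (ii°), Faug (III+), Gm (iv), A (V), Bb (VI), C#dim (vii°).
Triads in E major: E (I), F#m (ii), G#m (iii), A (IV), B (V), C#m (vi), D#dim (vii°).
Shared triads with their functions: A (V in D minor, IV in E major).

A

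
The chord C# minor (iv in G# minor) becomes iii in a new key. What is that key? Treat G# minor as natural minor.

A major

The numeral iii denotes a minor triad on scale degree 3. With C# on degree 3, the tonic of the new key is A.
Degree 3 carries a minor triad in major keys, so the destination is A major.
Check: the diatonic triads of A major are A (I), Bm (ii), C#m (iii), D (IV), E (V), F#m (vi), G#dim (vii°) — C# minor is indeed iii.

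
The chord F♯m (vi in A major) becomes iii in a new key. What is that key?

D major

The numeral iii denotes a minor triad on scale degree 3. With F♯ on degree 3, the tonic of the new key is D.
Degree 3 carries a minor triad in major keys, so the destination is D major.
Check: the diatonic triads of D major are D (I), Em (ii), F♯m (iii), G (IV), A (V), Bm (vi), C♯dim (vii°) — F♯m is indeed iii.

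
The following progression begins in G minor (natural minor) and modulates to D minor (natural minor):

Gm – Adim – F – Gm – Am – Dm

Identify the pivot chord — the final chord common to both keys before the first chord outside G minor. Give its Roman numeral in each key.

Gm — i in G minor, iv in D minor

Chords diatonic to G minor: Gm, Adim, B♭, Cm, Dm, E♭, F.
Reading the progression, the first chord not in that set is Am, so the modulation leaves G minor there.
The chord immediately before Am is Gm, which is diatonic to both keys: i in G minor and iv in D minor.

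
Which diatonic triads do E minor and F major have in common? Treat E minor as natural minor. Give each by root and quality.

Triads in E minor (natural minor): Em (i), F#dim (ii°), G (III), Am (iv), Bm (v), C (VI), D (VII).
Triads in F major: F (I), Gm (ii), Am (iii), Bb (IV), C (V), Dm (vi), Edim (vii°).
Shared triads with their functions: Am (iv in E minor, iii in F major); C (VI in E minor, V in F major).

Am, C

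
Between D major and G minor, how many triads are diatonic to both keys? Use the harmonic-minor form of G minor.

Diatonic triads of D major: D (I), Em (ii), F#m (iii), G (IV), A (V), Bm (vi), C#dim (vii°).
Diatonic triads of G minor (harmonic minor): Gm (i), Adim (ii°), Bbaug (III+), Cm (iv), D (V), Eb (VI), F#dim (vii°).
Matching root and quality in both lists: D.
That gives 1 common triad.

1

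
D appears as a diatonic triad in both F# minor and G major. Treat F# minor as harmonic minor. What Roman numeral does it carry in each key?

The scale of F# minor (harmonic minor) is F# G# A B C# D E#; D is degree 6, and the triad built there (D-F#-A) is major, so it is VI.
The scale of G major is G A B C D E F#; D is degree 5, and the triad built there (D-F#-A) is major, so it is V.

VI in F# minor; V in G major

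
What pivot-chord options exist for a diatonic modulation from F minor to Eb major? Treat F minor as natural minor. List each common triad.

Fm, Ab, Cm, Eb

Triads in F minor (natural minor): Fm (i), Gdim (ii°), Ab (III), Bbm (iv), Cm (v), Db (VI), Eb (VII).
Triads in Eb major: Eb (I), Fm (ii), Gm (iii), Ab (IV), Bb (V), Cm (vi), Ddim (vii°).
Shared triads with their functions: Fm (i in F minor, ii in Eb major); Ab (III in F minor, IV in Eb major); Cm (v in F minor, vi in Eb major); Eb (VII in F minor, I in Eb major).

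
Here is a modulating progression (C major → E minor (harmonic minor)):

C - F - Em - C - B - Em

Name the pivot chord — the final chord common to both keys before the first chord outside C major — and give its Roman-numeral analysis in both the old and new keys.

C — I in C major, VI in E minor

Chords diatonic to C major: C, Dm, Em, F, G, Am, Bdim.
Reading the progression, the first chord not in that set is B, so the modulation leaves C major there.
The chord immediately before B is C, which is diatonic to both keys: I in C major and VI in E minor.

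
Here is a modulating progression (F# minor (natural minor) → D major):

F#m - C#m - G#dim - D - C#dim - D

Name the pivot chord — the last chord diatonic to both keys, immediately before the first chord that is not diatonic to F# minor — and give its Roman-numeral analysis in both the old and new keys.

Chords diatonic to F# minor: F#m, G#dim, A, Bm, C#m, D, E.
Reading the progression, the first chord not in that set is C#dim, so the modulation leaves F# minor there.
The chord immediately before C#dim is D, which is diatonic to both keys: VI in F# minor and I in D major.

D — VI in F# minor, I in D major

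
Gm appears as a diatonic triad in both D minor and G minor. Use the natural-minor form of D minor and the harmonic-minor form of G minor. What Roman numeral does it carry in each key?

The scale of D minor (natural minor) is D E F G A Bb C; G is degree 4, and the triad built there (G-Bb-D) is minor, so it is iv.
The scale of G minor (harmonic minor) is G A Bb C D Eb F#; G is degree 1, and the triad built there (G-Bb-D) is minor, so it is i.

iv in D minor; i in G minor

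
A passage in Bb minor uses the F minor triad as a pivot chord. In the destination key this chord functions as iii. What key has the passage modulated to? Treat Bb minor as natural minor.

Db major

The numeral iii denotes a minor triad on scale degree 3. With F on degree 3, the tonic of the new key is Db.
Degree 3 carries a minor triad in major keys, so the destination is Db major.
Check: the diatonic triads of Db major are Db (I), Ebm (ii), Fm (iii), Gb (IV), Ab (V), Bbm (vi), Cdim (vii°) — F minor is indeed iii.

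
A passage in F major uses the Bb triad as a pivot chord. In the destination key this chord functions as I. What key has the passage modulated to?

Bb major

The numeral I denotes a major triad on scale degree 1. With Bb on degree 1, the tonic of the new key is Bb.
Degree 1 carries a major triad in major keys, so the destination is Bb major.
Check: the diatonic triads of Bb major are Bb (I), Cm (ii), Dm (iii), Eb (IV), F (V), Gm (vi), Adim (vii°) — Bb is indeed I.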